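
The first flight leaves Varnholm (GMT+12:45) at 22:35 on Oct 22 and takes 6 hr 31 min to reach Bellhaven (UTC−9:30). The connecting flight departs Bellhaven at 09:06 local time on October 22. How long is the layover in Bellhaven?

2 hours 15 minutes

Convert departure to UTC: 22:35 − 12:45 = 09:50 UTC on Oct 22.
Add 6 hours and 31 minutes flight time → 16:21 UTC.
Bellhaven is UTC−9:30, so local arrival = 16:21 − 9:30 = 06:51 on Oct 22.
Layover = 09:06 − 06:51 = 2 hours 15 minutes.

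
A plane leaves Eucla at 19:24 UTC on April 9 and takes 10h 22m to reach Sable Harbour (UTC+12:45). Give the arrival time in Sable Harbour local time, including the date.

Departure is given in UTC: 19:24 on Apr 9.
Add 10 hours and 22 minutes → 05:46 UTC (Apr 10).
Sable Harbour is UTC+12:45: 05:46 + 12:45 = 18:31 on Apr 10.

18:31 on April 10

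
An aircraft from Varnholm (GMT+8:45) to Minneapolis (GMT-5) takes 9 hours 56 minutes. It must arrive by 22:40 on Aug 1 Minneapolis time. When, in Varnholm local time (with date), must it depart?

02:29 on August 2

Target arrival in UTC: 22:40 + 5:00 = 03:40 on Aug 2.
Subtract 9 hours and 56 minutes → departure 17:44 UTC on Aug 1.
Varnholm is UTC+8:45: 17:44 + 8:45 = 02:29 on Aug 2.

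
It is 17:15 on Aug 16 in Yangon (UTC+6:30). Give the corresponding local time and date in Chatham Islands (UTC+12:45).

In UTC: 17:15 − 6:30 = 10:45 on Aug 16.
Chatham Islands is UTC+12:45: 10:45 + 12:45 = 23:30 on Aug 16.

23:30 on Aug 16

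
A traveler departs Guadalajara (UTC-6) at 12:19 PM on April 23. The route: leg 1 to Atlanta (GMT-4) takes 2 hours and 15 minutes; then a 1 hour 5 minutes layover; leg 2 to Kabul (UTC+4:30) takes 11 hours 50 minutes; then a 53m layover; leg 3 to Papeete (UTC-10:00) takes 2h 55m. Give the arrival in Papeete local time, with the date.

3:17 AM on Apr 24

Convert departure to UTC: 12:19 PM + 6:00 = 6:19 PM UTC on Apr 23.
Add 2 hours and 15 minutes leg 1 → 8:34 PM UTC.
Add 1 hour 5 minutes layover in Atlanta → 9:39 PM UTC.
Add 11 hours and 50 minutes leg 2 → 9:29 AM UTC (Apr 24).
Add 53 minutes layover in Kabul → 10:22 AM UTC.
Add 2 hours and 55 minutes leg 3 → 1:17 PM UTC.
Papeete is UTC−10:00, so local arrival = 1:17 PM − 10:00 = 3:17 AM on Apr 24.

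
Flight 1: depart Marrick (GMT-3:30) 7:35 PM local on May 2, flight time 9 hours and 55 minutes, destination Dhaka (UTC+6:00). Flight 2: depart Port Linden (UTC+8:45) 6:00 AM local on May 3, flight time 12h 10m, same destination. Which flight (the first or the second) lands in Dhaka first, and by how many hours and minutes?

the first, by 25 minutes

Flight 1 in UTC: 7:35 PM + 3:30 = 11:05 PM on May 2.
+9 hours and 55 minutes → arrive 9:00 AM UTC on May 3.
Flight 2 in UTC: 6:00 AM − 8:45 = 9:15 PM on May 2.
+12 hours and 10 minutes → arrive 9:25 AM UTC on May 3.
Flight 1 lands earlier by 25 minutes.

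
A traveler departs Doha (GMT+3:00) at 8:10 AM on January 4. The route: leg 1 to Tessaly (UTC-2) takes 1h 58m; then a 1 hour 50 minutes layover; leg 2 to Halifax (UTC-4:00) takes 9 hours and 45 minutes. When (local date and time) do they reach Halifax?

Convert departure to UTC: 8:10 AM − 3:00 = 5:10 AM UTC on Jan 4.
Add 1 hour 58 minutes leg 1 → 7:08 AM UTC.
Add 1 hour and 50 minutes layover in Tessaly → 8:58 AM UTC.
Add 9 hours and 45 minutes leg 2 → 6:43 PM UTC.
Halifax is UTC−4:00, so local arrival = 6:43 PM − 4:00 = 2:43 PM on Jan 4.

2:43 PM on Jan 4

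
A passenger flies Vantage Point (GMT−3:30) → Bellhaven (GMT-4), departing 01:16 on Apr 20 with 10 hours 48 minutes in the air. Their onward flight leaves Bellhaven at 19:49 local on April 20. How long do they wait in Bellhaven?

8 hours 15 minutes

Convert departure to UTC: 01:16 + 3:30 = 04:46 UTC on Apr 20.
Add 10 hours 48 minutes flight time → 15:34 UTC.
Bellhaven is UTC−4:00, so local arrival = 15:34 − 4:00 = 11:34 on Apr 20.
Layover = 19:49 − 11:34 = 8 hours 15 minutes.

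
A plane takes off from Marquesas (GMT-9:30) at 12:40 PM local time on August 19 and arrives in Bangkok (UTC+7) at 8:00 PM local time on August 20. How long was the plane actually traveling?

14 hours 50 minutes

Departure in UTC: 12:40 PM + 9:30 = 10:10 PM on Aug 19.
Arrival in UTC: 8:00 PM − 7:00 = 1:00 PM on Aug 20.
Elapsed = 1:00 PM − 10:10 PM (+1 day) = 14 hours 50 minutes.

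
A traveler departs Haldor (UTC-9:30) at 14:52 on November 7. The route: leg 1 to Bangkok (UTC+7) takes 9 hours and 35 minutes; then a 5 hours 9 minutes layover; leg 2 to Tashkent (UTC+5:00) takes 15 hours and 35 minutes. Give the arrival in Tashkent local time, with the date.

Convert departure to UTC: 14:52 + 9:30 = 00:22 UTC on Nov 8.
Add 9 hours and 35 minutes leg 1 → 09:57 UTC.
Add 5 hours 9 minutes layover in Bangkok → 15:06 UTC.
Add 15 hours and 35 minutes leg 2 → 06:41 UTC (Nov 9).
Tashkent is UTC+5:00, so local arrival = 06:41 + 5:00 = 11:41 on Nov 9.

11:41 on November 9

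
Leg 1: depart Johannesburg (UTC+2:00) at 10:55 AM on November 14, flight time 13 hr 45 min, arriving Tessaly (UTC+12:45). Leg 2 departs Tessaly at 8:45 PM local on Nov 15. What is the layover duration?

Convert departure to UTC: 10:55 AM − 2:00 = 8:55 AM UTC on Nov 14.
Add 13 hours 45 minutes flight time → 10:40 PM UTC.
Tessaly is UTC+12:45, so local arrival = 10:40 PM + 12:45 = 11:25 AM on Nov 15.
Layover = 8:45 PM − 11:25 AM = 9 hours 20 minutes.

9 hours 20 minutes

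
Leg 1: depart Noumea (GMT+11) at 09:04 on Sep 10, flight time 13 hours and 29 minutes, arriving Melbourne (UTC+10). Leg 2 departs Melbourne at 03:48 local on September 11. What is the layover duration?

6 hours 15 minutes

Convert departure to UTC: 09:04 − 11:00 = 22:04 UTC on Sep 9.
Add 13 hours 29 minutes flight time → 11:33 UTC (Sep 10).
Melbourne is UTC+10:00, so local arrival = 11:33 + 10:00 = 21:33 on Sep 10.
Layover = 03:48 − 21:33 (+1 day) = 6 hours 15 minutes.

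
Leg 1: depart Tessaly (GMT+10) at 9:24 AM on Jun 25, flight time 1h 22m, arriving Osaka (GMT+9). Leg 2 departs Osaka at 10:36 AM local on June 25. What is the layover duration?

50 minutes

Convert departure to UTC: 9:24 AM − 10:00 = 11:24 PM UTC on Jun 24.
Add 1 hour 22 minutes flight time → 12:46 AM UTC (Jun 25).
Osaka is UTC+9:00, so local arrival = 12:46 AM + 9:00 = 9:46 AM on Jun 25.
Layover = 10:36 AM − 9:46 AM = 50 minutes.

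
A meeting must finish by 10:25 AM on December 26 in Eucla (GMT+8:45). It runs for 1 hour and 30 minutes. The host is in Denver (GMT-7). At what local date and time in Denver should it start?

Target end time in UTC: 10:25 AM − 8:45 = 1:40 AM on Dec 26.
Subtract 1 hour and 30 minutes → start 12:10 AM UTC on Dec 26.
Denver is UTC−7:00: 12:10 AM − 7:00 = 5:10 PM on Dec 25.

5:10 PM on December 25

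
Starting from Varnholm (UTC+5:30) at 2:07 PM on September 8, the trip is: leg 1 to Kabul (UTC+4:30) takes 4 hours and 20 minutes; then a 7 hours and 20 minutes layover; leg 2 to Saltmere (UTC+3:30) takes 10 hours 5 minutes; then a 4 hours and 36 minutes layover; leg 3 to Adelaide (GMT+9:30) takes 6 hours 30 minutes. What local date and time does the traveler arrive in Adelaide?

Convert departure to UTC: 2:07 PM − 5:30 = 8:37 AM UTC on Sep 8.
Add 4 hours 20 minutes leg 1 → 12:57 PM UTC.
Add 7 hours and 20 minutes layover in Kabul → 8:17 PM UTC.
Add 10 hours and 5 minutes leg 2 → 6:22 AM UTC (Sep 9).
Add 4 hours and 36 minutes layover in Saltmere → 10:58 AM UTC.
Add 6 hours and 30 minutes leg 3 → 5:28 PM UTC.
Adelaide is UTC+9:30, so local arrival = 5:28 PM + 9:30 = 2:58 AM on Sep 10.

2:58 AM on September 10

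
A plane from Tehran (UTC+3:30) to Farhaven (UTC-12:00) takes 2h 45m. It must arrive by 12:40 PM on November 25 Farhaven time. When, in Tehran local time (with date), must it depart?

Target arrival in UTC: 12:40 PM + 12:00 = 12:40 AM on Nov 26.
Subtract 2 hours and 45 minutes → departure 9:55 PM UTC on Nov 25.
Tehran is UTC+3:30: 9:55 PM + 3:30 = 1:25 AM on Nov 26.

1:25 AM on Nov 26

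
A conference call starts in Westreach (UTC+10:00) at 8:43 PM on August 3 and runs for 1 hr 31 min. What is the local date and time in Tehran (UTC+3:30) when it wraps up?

3:44 PM on August 3

Tehran is 6:30 behind Westreach.
After 1 hour and 31 minutes it is 10:14 PM in Westreach.
Shift by the zone difference: 10:14 PM − 6:30 = 3:44 PM on Aug 3 in Tehran.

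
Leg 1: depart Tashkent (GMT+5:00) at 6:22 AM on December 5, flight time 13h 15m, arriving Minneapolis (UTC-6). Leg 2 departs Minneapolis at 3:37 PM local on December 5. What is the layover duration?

Convert departure to UTC: 6:22 AM − 5:00 = 1:22 AM UTC on Dec 5.
Add 13 hours and 15 minutes flight time → 2:37 PM UTC.
Minneapolis is UTC−6:00, so local arrival = 2:37 PM − 6:00 = 8:37 AM on Dec 5.
Layover = 3:37 PM − 8:37 AM = 7 hours.

7 hours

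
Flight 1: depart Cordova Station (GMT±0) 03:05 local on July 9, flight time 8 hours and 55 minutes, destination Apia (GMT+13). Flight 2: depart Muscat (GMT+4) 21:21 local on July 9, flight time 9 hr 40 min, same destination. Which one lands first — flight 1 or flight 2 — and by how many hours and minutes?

Flight 1 departs at 03:05 UTC (Jul 9).
+8 hours and 55 minutes → arrive 12:00 UTC on Jul 9.
Flight 2 in UTC: 21:21 − 4:00 = 17:21 on Jul 9.
+9 hours 40 minutes → arrive 03:01 UTC on Jul 10.
Flight 1 lands earlier by 15 hours 1 minute.

the first, by 15 hours 1 minute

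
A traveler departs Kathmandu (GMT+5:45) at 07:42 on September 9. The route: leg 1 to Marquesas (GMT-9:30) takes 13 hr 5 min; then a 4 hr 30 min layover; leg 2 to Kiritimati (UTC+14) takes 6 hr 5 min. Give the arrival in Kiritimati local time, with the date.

Convert departure to UTC: 07:42 − 5:45 = 01:57 UTC on Sep 9.
Add 13 hours and 5 minutes leg 1 → 15:02 UTC.
Add 4 hours and 30 minutes layover in Marquesas → 19:32 UTC.
Add 6 hours and 5 minutes leg 2 → 01:37 UTC (Sep 10).
Kiritimati is UTC+14:00, so local arrival = 01:37 + 14:00 = 15:37 on Sep 10.

15:37 on Sep 10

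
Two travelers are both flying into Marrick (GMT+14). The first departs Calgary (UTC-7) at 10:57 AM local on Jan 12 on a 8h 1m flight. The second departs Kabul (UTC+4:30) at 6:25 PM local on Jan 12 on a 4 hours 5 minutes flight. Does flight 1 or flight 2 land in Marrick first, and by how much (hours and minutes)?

Flight 1 in UTC: 10:57 AM + 7:00 = 5:57 PM on Jan 12.
+8 hours 1 minute → arrive 1:58 AM UTC on Jan 13.
Flight 2 in UTC: 6:25 PM − 4:30 = 1:55 PM on Jan 12.
+4 hours 5 minutes → arrive 6:00 PM UTC on Jan 12.
Flight 2 lands earlier by 7 hours 58 minutes.

the second, by 7 hours 58 minutes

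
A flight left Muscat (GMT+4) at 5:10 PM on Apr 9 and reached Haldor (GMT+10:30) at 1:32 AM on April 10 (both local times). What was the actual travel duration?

Haldor is 6:30 ahead of Muscat.
Clock-face elapsed time (ignoring zones) is 8 hours 22 minutes.
Actual elapsed = 8 hours 22 minutes − 6:30 = 1 hour 52 minutes.

1 hour 52 minutes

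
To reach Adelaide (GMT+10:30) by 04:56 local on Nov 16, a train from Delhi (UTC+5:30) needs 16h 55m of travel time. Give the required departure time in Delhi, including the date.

07:01 on Nov 15

Target arrival in UTC: 04:56 − 10:30 = 18:26 on Nov 15.
Subtract 16 hours and 55 minutes → departure 01:31 UTC on Nov 15.
Delhi is UTC+5:30: 01:31 + 5:30 = 07:01 on Nov 15.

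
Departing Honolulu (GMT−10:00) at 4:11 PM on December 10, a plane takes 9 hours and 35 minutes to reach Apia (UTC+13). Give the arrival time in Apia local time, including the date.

12:46 AM on December 12

Convert departure to UTC: 4:11 PM + 10:00 = 2:11 AM UTC on Dec 11.
Add 9 hours 35 minutes travel time → 11:46 AM UTC.
Apia is UTC+13:00, so local arrival = 11:46 AM + 13:00 = 12:46 AM on Dec 12.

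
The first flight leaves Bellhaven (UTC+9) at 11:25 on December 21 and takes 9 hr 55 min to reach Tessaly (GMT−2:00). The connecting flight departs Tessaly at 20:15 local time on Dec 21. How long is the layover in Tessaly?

9 hours 55 minutes

Convert departure to UTC: 11:25 − 9:00 = 02:25 UTC on Dec 21.
Add 9 hours 55 minutes flight time → 12:20 UTC.
Tessaly is UTC−2:00, so local arrival = 12:20 − 2:00 = 10:20 on Dec 21.
Layover = 20:15 − 10:20 = 9 hours 55 minutes.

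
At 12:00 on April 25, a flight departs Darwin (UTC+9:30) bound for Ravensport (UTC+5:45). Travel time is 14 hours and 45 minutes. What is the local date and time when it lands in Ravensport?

Convert departure to UTC: 12:00 − 9:30 = 02:30 UTC on Apr 25.
Add 14 hours 45 minutes travel time → 17:15 UTC.
Ravensport is UTC+5:45, so local arrival = 17:15 + 5:45 = 23:00 on Apr 25.

23:00 on April 25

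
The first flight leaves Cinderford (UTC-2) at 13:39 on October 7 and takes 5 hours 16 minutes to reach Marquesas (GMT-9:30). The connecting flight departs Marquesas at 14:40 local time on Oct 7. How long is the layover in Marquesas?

Convert departure to UTC: 13:39 + 2:00 = 15:39 UTC on Oct 7.
Add 5 hours and 16 minutes flight time → 20:55 UTC.
Marquesas is UTC−9:30, so local arrival = 20:55 − 9:30 = 11:25 on Oct 7.
Layover = 14:40 − 11:25 = 3 hours 15 minutes.

3 hours 15 minutes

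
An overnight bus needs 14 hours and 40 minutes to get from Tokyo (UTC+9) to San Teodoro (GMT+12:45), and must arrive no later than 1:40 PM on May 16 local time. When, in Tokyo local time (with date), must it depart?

Target arrival in UTC: 1:40 PM − 12:45 = 12:55 AM on May 16.
Subtract 14 hours and 40 minutes → departure 10:15 AM UTC on May 15.
Tokyo is UTC+9:00: 10:15 AM + 9:00 = 7:15 PM on May 15.

7:15 PM on May 15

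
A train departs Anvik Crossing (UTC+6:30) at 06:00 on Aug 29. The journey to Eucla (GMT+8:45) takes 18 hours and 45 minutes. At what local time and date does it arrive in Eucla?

Eucla is 2:15 ahead of Anvik Crossing.
After 18 hours and 45 minutes it is 00:45 (Aug 30) in Anvik Crossing.
Shift by the zone difference: 00:45 + 2:15 = 03:00 on Aug 30 in Eucla.

03:00 on August 30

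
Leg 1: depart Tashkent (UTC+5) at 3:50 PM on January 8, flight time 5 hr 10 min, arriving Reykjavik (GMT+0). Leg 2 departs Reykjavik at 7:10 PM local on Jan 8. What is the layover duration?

Convert departure to UTC: 3:50 PM − 5:00 = 10:50 AM UTC on Jan 8.
Add 5 hours and 10 minutes flight time → 4:00 PM UTC.
Reykjavik is UTC+0, so local arrival is the same: 4:00 PM on Jan 8.
Layover = 7:10 PM − 4:00 PM = 3 hours 10 minutes.

3 hours 10 minutes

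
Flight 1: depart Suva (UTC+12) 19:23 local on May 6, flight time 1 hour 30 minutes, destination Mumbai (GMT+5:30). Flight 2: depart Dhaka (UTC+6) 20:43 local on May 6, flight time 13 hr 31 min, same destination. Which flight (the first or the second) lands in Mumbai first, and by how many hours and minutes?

the first, by 19 hours 21 minutes

Flight 1 in UTC: 19:23 − 12:00 = 07:23 on May 6.
+1 hour and 30 minutes → arrive 08:53 UTC on May 6.
Flight 2 in UTC: 20:43 − 6:00 = 14:43 on May 6.
+13 hours and 31 minutes → arrive 04:14 UTC on May 7.
Flight 1 lands earlier by 19 hours 21 minutes.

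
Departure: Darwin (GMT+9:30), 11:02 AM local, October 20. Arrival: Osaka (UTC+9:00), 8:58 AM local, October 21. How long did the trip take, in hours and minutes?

22 hours 26 minutes

Departure in UTC: 11:02 AM − 9:30 = 1:32 AM on Oct 20.
Arrival in UTC: 8:58 AM − 9:00 = 11:58 PM on Oct 20.
Elapsed = 11:58 PM − 1:32 AM = 22 hours 26 minutes.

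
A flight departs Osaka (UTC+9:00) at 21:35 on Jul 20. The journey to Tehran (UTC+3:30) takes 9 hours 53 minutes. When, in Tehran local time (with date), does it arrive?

Convert departure to UTC: 21:35 − 9:00 = 12:35 UTC on Jul 20.
Add 9 hours and 53 minutes travel time → 22:28 UTC.
Tehran is UTC+3:30, so local arrival = 22:28 + 3:30 = 01:58 on Jul 21.

01:58 on July 21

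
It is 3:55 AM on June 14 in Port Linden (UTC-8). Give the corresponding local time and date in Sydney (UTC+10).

9:55 PM on June 14

Sydney is 18:00 ahead of Port Linden.
Shift by the zone difference: 3:55 AM + 18:00 = 9:55 PM on Jun 14 in Sydney.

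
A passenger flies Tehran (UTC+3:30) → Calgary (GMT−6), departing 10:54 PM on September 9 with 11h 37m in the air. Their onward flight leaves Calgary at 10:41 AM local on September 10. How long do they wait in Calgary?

9 hours 40 minutes

Convert departure to UTC: 10:54 PM − 3:30 = 7:24 PM UTC on Sep 9.
Add 11 hours 37 minutes flight time → 7:01 AM UTC (Sep 10).
Calgary is UTC−6:00, so local arrival = 7:01 AM − 6:00 = 1:01 AM on Sep 10.
Layover = 10:41 AM − 1:01 AM = 9 hours 40 minutes.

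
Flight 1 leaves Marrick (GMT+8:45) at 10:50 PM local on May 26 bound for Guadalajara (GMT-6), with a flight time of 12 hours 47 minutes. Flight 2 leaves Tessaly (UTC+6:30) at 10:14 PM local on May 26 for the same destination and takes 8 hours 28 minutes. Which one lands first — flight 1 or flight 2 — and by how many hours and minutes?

Flight 1 in UTC: 10:50 PM − 8:45 = 2:05 PM on May 26.
+12 hours 47 minutes → arrive 2:52 AM UTC on May 27.
Flight 2 in UTC: 10:14 PM − 6:30 = 3:44 PM on May 26.
+8 hours and 28 minutes → arrive 12:12 AM UTC on May 27.
Flight 2 lands earlier by 2 hours 40 minutes.

the second, by 2 hours 40 minutes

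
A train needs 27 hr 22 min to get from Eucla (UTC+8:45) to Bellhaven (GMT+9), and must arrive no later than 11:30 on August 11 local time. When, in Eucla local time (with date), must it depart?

07:53 on August 10

Target arrival in UTC: 11:30 − 9:00 = 02:30 on Aug 11.
Subtract 27 hours 22 minutes → departure 23:08 UTC on Aug 9.
Eucla is UTC+8:45: 23:08 + 8:45 = 07:53 on Aug 10.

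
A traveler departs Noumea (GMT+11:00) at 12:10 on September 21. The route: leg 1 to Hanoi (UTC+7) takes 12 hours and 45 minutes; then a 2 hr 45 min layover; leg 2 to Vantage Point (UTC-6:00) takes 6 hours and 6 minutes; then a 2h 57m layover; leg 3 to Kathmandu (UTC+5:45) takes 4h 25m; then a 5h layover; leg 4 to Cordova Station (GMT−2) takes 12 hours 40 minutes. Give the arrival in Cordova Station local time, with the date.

Convert departure to UTC: 12:10 − 11:00 = 01:10 UTC on Sep 21.
Add 12 hours 45 minutes leg 1 → 13:55 UTC.
Add 2 hours and 45 minutes layover in Hanoi → 16:40 UTC.
Add 6 hours and 6 minutes leg 2 → 22:46 UTC.
Add 2 hours 57 minutes layover in Vantage Point → 01:43 UTC (Sep 22).
Add 4 hours 25 minutes leg 3 → 06:08 UTC.
Add 5 hours layover in Kathmandu → 11:08 UTC.
Add 12 hours 40 minutes leg 4 → 23:48 UTC.
Cordova Station is UTC−2:00, so local arrival = 23:48 − 2:00 = 21:48 on Sep 22.

21:48 on Sep 22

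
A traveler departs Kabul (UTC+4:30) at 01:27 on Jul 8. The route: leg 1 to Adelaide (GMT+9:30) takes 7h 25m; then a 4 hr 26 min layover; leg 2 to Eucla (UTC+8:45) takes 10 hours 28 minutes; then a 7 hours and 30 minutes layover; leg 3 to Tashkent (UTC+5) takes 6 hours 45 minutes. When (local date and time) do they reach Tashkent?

14:31 on Jul 9

Convert departure to UTC: 01:27 − 4:30 = 20:57 UTC on Jul 7.
Add 7 hours and 25 minutes leg 1 → 04:22 UTC (Jul 8).
Add 4 hours and 26 minutes layover in Adelaide → 08:48 UTC.
Add 10 hours 28 minutes leg 2 → 19:16 UTC.
Add 7 hours and 30 minutes layover in Eucla → 02:46 UTC (Jul 9).
Add 6 hours and 45 minutes leg 3 → 09:31 UTC.
Tashkent is UTC+5:00, so local arrival = 09:31 + 5:00 = 14:31 on Jul 9.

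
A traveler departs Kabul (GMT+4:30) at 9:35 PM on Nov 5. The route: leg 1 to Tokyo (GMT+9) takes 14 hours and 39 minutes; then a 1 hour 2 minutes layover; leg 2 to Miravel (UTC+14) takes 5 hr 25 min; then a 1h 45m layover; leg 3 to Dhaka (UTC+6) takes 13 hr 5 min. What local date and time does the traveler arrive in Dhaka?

11:01 AM on November 7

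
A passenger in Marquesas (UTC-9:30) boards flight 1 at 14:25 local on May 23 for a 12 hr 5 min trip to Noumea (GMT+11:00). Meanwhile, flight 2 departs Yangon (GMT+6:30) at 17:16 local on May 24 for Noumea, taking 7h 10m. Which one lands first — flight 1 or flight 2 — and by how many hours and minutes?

Flight 1 in UTC: 14:25 + 9:30 = 23:55 on May 23.
+12 hours and 5 minutes → arrive 12:00 UTC on May 24.
Flight 2 in UTC: 17:16 − 6:30 = 10:46 on May 24.
+7 hours 10 minutes → arrive 17:56 UTC on May 24.
Flight 1 lands earlier by 5 hours 56 minutes.

the first, by 5 hours 56 minutes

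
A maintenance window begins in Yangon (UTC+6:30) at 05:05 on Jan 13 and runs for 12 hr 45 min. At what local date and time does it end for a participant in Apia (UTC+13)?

00:20 on January 14

Convert start to UTC: 05:05 − 6:30 = 22:35 UTC on Jan 12.
Add 12 hours and 45 minutes duration → 11:20 UTC (Jan 13).
Apia is UTC+13:00, so local end time = 11:20 + 13:00 = 00:20 on Jan 14.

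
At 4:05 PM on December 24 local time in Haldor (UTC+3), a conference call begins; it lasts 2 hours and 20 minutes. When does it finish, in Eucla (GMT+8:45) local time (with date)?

Convert start to UTC: 4:05 PM − 3:00 = 1:05 PM UTC on Dec 24.
Add 2 hours 20 minutes duration → 3:25 PM UTC.
Eucla is UTC+8:45, so local end time = 3:25 PM + 8:45 = 12:10 AM on Dec 25.

12:10 AM on December 25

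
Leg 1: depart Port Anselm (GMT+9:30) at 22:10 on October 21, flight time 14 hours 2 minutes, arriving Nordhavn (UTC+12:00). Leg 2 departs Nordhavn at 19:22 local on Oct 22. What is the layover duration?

4 hours 40 minutes

Convert departure to UTC: 22:10 − 9:30 = 12:40 UTC on Oct 21.
Add 14 hours 2 minutes flight time → 02:42 UTC (Oct 22).
Nordhavn is UTC+12:00, so local arrival = 02:42 + 12:00 = 14:42 on Oct 22.
Layover = 19:22 − 14:42 = 4 hours 40 minutes.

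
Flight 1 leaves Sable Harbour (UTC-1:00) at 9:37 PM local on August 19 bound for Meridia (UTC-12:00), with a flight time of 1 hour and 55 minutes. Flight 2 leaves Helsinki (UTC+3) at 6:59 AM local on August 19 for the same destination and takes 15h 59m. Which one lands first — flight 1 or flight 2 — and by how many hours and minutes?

the second, by 4 hours 34 minutes

Flight 1 in UTC: 9:37 PM + 1:00 = 10:37 PM on Aug 19.
+1 hour 55 minutes → arrive 12:32 AM UTC on Aug 20.
Flight 2 in UTC: 6:59 AM − 3:00 = 3:59 AM on Aug 19.
+15 hours 59 minutes → arrive 7:58 PM UTC on Aug 19.
Flight 2 lands earlier by 4 hours 34 minutes.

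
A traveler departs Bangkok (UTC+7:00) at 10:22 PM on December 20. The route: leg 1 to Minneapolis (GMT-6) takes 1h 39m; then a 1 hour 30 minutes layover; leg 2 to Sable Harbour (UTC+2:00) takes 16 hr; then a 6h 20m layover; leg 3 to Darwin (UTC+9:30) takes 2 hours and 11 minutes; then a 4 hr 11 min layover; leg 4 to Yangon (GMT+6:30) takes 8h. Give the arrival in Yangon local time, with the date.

Convert departure to UTC: 10:22 PM − 7:00 = 3:22 PM UTC on Dec 20.
Add 1 hour 39 minutes leg 1 → 5:01 PM UTC.
Add 1 hour and 30 minutes layover in Minneapolis → 6:31 PM UTC.
Add 16 hours leg 2 → 10:31 AM UTC (Dec 21).
Add 6 hours 20 minutes layover in Sable Harbour → 4:51 PM UTC.
Add 2 hours 11 minutes leg 3 → 7:02 PM UTC.
Add 4 hours and 11 minutes layover in Darwin → 11:13 PM UTC.
Add 8 hours leg 4 → 7:13 AM UTC (Dec 22).
Yangon is UTC+6:30, so local arrival = 7:13 AM + 6:30 = 1:43 PM on Dec 22.

1:43 PM on December 22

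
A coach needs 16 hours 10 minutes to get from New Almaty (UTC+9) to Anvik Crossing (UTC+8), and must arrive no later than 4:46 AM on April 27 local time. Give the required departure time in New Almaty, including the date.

Target arrival in UTC: 4:46 AM − 8:00 = 8:46 PM on Apr 26.
Subtract 16 hours and 10 minutes → departure 4:36 AM UTC on Apr 26.
New Almaty is UTC+9:00: 4:36 AM + 9:00 = 1:36 PM on Apr 26.

1:36 PM on April 26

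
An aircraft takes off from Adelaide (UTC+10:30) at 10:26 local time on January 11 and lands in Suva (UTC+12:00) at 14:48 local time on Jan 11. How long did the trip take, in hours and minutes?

2 hours 52 minutes

Departure in UTC: 10:26 − 10:30 = 23:56 on Jan 10.
Arrival in UTC: 14:48 − 12:00 = 02:48 on Jan 11.
Elapsed = 02:48 − 23:56 (+1 day) = 2 hours 52 minutes.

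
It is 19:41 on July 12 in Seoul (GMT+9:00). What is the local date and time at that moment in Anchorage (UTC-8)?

02:41 on Jul 12

Anchorage is 17:00 behind Seoul.
Shift by the zone difference: 19:41 − 17:00 = 02:41 on Jul 12 in Anchorage.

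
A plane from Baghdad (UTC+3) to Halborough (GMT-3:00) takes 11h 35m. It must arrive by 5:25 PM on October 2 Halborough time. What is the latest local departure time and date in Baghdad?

11:50 AM on October 2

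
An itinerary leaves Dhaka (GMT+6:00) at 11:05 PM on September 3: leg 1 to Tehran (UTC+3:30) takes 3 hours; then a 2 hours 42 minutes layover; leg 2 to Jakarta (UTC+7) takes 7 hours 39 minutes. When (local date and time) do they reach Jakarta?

1:26 PM on September 4

Convert departure to UTC: 11:05 PM − 6:00 = 5:05 PM UTC on Sep 3.
Add 3 hours leg 1 → 8:05 PM UTC.
Add 2 hours and 42 minutes layover in Tehran → 10:47 PM UTC.
Add 7 hours 39 minutes leg 2 → 6:26 AM UTC (Sep 4).
Jakarta is UTC+7:00, so local arrival = 6:26 AM + 7:00 = 1:26 PM on Sep 4.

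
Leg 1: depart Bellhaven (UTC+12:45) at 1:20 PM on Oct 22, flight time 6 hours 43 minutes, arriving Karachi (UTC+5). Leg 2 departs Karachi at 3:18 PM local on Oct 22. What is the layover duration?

3 hours

Convert departure to UTC: 1:20 PM − 12:45 = 12:35 AM UTC on Oct 22.
Add 6 hours 43 minutes flight time → 7:18 AM UTC.
Karachi is UTC+5:00, so local arrival = 7:18 AM + 5:00 = 12:18 PM on Oct 22.
Layover = 3:18 PM − 12:18 PM = 3 hours.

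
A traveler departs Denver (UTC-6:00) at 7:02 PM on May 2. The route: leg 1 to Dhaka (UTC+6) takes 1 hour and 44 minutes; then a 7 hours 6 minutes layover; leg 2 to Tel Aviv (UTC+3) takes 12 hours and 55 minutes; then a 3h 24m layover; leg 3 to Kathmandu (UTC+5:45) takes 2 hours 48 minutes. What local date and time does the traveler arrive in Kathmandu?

10:44 AM on May 4

Convert departure to UTC: 7:02 PM + 6:00 = 1:02 AM UTC on May 3.
Add 1 hour and 44 minutes leg 1 → 2:46 AM UTC.
Add 7 hours and 6 minutes layover in Dhaka → 9:52 AM UTC.
Add 12 hours 55 minutes leg 2 → 10:47 PM UTC.
Add 3 hours 24 minutes layover in Tel Aviv → 2:11 AM UTC (May 4).
Add 2 hours 48 minutes leg 3 → 4:59 AM UTC.
Kathmandu is UTC+5:45, so local arrival = 4:59 AM + 5:45 = 10:44 AM on May 4.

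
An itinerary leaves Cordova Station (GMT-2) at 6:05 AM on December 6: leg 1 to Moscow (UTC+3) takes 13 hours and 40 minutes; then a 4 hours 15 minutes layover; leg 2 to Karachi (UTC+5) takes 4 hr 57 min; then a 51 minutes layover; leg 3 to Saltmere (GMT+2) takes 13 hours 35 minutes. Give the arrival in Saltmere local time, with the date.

Convert departure to UTC: 6:05 AM + 2:00 = 8:05 AM UTC on Dec 6.
Add 13 hours and 40 minutes leg 1 → 9:45 PM UTC.
Add 4 hours and 15 minutes layover in Moscow → 2:00 AM UTC (Dec 7).
Add 4 hours 57 minutes leg 2 → 6:57 AM UTC.
Add 51 minutes layover in Karachi → 7:48 AM UTC.
Add 13 hours 35 minutes leg 3 → 9:23 PM UTC.
Saltmere is UTC+2:00, so local arrival = 9:23 PM + 2:00 = 11:23 PM on Dec 7.

11:23 PM on December 7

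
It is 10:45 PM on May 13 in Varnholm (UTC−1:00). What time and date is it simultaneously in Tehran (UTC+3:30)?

3:15 AM on May 14

Tehran is 4:30 ahead of Varnholm.
Shift by the zone difference: 10:45 PM + 4:30 = 3:15 AM on May 14 in Tehran.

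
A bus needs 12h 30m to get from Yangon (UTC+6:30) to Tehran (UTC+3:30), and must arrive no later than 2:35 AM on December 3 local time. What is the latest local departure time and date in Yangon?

5:05 PM on Dec 2

Target arrival in UTC: 2:35 AM − 3:30 = 11:05 PM on Dec 2.
Subtract 12 hours 30 minutes → departure 10:35 AM UTC on Dec 2.
Yangon is UTC+6:30: 10:35 AM + 6:30 = 5:05 PM on Dec 2.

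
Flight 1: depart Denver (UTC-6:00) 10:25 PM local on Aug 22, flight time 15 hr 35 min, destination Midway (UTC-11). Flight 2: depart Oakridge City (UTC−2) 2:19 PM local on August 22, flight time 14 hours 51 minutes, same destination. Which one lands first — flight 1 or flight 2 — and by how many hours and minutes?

Flight 1 in UTC: 10:25 PM + 6:00 = 4:25 AM on Aug 23.
+15 hours 35 minutes → arrive 8:00 PM UTC on Aug 23.
Flight 2 in UTC: 2:19 PM + 2:00 = 4:19 PM on Aug 22.
+14 hours and 51 minutes → arrive 7:10 AM UTC on Aug 23.
Flight 2 lands earlier by 12 hours 50 minutes.

the second, by 12 hours 50 minutes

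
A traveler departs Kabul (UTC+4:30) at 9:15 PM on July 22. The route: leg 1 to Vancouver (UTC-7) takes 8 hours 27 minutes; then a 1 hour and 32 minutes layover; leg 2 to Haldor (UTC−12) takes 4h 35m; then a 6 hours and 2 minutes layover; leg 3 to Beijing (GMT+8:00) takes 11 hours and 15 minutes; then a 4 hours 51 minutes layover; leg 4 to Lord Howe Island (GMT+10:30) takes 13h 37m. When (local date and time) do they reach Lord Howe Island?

5:34 AM on July 25

Convert departure to UTC: 9:15 PM − 4:30 = 4:45 PM UTC on Jul 22.
Add 8 hours 27 minutes leg 1 → 1:12 AM UTC (Jul 23).
Add 1 hour and 32 minutes layover in Vancouver → 2:44 AM UTC.
Add 4 hours 35 minutes leg 2 → 7:19 AM UTC.
Add 6 hours and 2 minutes layover in Haldor → 1:21 PM UTC.
Add 11 hours and 15 minutes leg 3 → 12:36 AM UTC (Jul 24).
Add 4 hours 51 minutes layover in Beijing → 5:27 AM UTC.
Add 13 hours and 37 minutes leg 4 → 7:04 PM UTC.
Lord Howe Island is UTC+10:30, so local arrival = 7:04 PM + 10:30 = 5:34 AM on Jul 25.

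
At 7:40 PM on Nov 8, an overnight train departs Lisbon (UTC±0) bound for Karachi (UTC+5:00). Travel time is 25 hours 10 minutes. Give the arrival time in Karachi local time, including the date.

Karachi is 5:00 ahead of Lisbon.
After 25 hours 10 minutes it is 8:50 PM (Nov 9) in Lisbon.
Shift by the zone difference: 8:50 PM + 5:00 = 1:50 AM on Nov 10 in Karachi.

1:50 AM on Nov 10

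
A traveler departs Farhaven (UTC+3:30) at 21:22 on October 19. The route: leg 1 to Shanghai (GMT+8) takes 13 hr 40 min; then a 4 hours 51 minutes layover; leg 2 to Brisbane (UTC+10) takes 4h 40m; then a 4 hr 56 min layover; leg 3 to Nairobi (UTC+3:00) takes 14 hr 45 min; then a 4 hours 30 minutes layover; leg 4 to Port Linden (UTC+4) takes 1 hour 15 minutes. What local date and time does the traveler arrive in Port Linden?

22:29 on Oct 21

Convert departure to UTC: 21:22 − 3:30 = 17:52 UTC on Oct 19.
Add 13 hours 40 minutes leg 1 → 07:32 UTC (Oct 20).
Add 4 hours and 51 minutes layover in Shanghai → 12:23 UTC.
Add 4 hours 40 minutes leg 2 → 17:03 UTC.
Add 4 hours and 56 minutes layover in Brisbane → 21:59 UTC.
Add 14 hours 45 minutes leg 3 → 12:44 UTC (Oct 21).
Add 4 hours and 30 minutes layover in Nairobi → 17:14 UTC.
Add 1 hour 15 minutes leg 4 → 18:29 UTC.
Port Linden is UTC+4:00, so local arrival = 18:29 + 4:00 = 22:29 on Oct 21.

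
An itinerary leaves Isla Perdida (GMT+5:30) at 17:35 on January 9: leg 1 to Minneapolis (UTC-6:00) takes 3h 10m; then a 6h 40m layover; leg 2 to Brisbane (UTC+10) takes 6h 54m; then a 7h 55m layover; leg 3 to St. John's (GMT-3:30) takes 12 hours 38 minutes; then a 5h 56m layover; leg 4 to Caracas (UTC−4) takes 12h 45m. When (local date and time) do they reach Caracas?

Convert departure to UTC: 17:35 − 5:30 = 12:05 UTC on Jan 9.
Add 3 hours and 10 minutes leg 1 → 15:15 UTC.
Add 6 hours 40 minutes layover in Minneapolis → 21:55 UTC.
Add 6 hours 54 minutes leg 2 → 04:49 UTC (Jan 10).
Add 7 hours and 55 minutes layover in Brisbane → 12:44 UTC.
Add 12 hours 38 minutes leg 3 → 01:22 UTC (Jan 11).
Add 5 hours and 56 minutes layover in St. John's → 07:18 UTC.
Add 12 hours and 45 minutes leg 4 → 20:03 UTC.
Caracas is UTC−4:00, so local arrival = 20:03 − 4:00 = 16:03 on Jan 11.

16:03 on Jan 11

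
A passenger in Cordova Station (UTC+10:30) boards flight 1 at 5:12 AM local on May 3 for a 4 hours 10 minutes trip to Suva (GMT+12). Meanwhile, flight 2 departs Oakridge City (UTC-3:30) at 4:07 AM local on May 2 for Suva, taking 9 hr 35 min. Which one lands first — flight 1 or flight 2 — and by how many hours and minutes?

Flight 1 in UTC: 5:12 AM − 10:30 = 6:42 PM on May 2.
+4 hours and 10 minutes → arrive 10:52 PM UTC on May 2.
Flight 2 in UTC: 4:07 AM + 3:30 = 7:37 AM on May 2.
+9 hours 35 minutes → arrive 5:12 PM UTC on May 2.
Flight 2 lands earlier by 5 hours 40 minutes.

the second, by 5 hours 40 minutes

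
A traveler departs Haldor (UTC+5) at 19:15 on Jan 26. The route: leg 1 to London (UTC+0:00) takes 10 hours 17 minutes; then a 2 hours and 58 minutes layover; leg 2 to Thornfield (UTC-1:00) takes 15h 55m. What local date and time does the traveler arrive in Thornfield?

Convert departure to UTC: 19:15 − 5:00 = 14:15 UTC on Jan 26.
Add 10 hours and 17 minutes leg 1 → 00:32 UTC (Jan 27).
Add 2 hours 58 minutes layover in London → 03:30 UTC.
Add 15 hours and 55 minutes leg 2 → 19:25 UTC.
Thornfield is UTC−1:00, so local arrival = 19:25 − 1:00 = 18:25 on Jan 27.

18:25 on January 27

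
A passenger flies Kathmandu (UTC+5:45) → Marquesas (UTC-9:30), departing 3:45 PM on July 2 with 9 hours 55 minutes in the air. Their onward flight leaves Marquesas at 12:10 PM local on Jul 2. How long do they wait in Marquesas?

1 hour 45 minutes

Convert departure to UTC: 3:45 PM − 5:45 = 10:00 AM UTC on Jul 2.
Add 9 hours and 55 minutes flight time → 7:55 PM UTC.
Marquesas is UTC−9:30, so local arrival = 7:55 PM − 9:30 = 10:25 AM on Jul 2.
Layover = 12:10 PM − 10:25 AM = 1 hour 45 minutes.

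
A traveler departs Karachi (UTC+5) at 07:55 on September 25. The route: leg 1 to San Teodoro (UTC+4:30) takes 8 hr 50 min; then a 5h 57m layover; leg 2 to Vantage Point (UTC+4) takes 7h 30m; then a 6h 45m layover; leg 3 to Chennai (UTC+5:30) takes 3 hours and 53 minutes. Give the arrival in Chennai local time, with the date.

Convert departure to UTC: 07:55 − 5:00 = 02:55 UTC on Sep 25.
Add 8 hours 50 minutes leg 1 → 11:45 UTC.
Add 5 hours 57 minutes layover in San Teodoro → 17:42 UTC.
Add 7 hours and 30 minutes leg 2 → 01:12 UTC (Sep 26).
Add 6 hours 45 minutes layover in Vantage Point → 07:57 UTC.
Add 3 hours 53 minutes leg 3 → 11:50 UTC.
Chennai is UTC+5:30, so local arrival = 11:50 + 5:30 = 17:20 on Sep 26.

17:20 on September 26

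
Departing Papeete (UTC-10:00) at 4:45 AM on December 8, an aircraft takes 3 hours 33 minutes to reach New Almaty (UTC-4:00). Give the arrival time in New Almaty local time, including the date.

Convert departure to UTC: 4:45 AM + 10:00 = 2:45 PM UTC on Dec 8.
Add 3 hours 33 minutes travel time → 6:18 PM UTC.
New Almaty is UTC−4:00, so local arrival = 6:18 PM − 4:00 = 2:18 PM on Dec 8.

2:18 PM on December 8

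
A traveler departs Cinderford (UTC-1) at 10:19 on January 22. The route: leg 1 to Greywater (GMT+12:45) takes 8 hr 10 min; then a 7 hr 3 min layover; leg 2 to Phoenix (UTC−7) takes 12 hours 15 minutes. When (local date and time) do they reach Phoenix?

07:47 on Jan 23

Convert departure to UTC: 10:19 + 1:00 = 11:19 UTC on Jan 22.
Add 8 hours 10 minutes leg 1 → 19:29 UTC.
Add 7 hours 3 minutes layover in Greywater → 02:32 UTC (Jan 23).
Add 12 hours and 15 minutes leg 2 → 14:47 UTC.
Phoenix is UTC−7:00, so local arrival = 14:47 − 7:00 = 07:47 on Jan 23.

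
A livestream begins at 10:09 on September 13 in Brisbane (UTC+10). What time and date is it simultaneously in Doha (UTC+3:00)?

In UTC: 10:09 − 10:00 = 00:09 on Sep 13.
Doha is UTC+3:00: 00:09 + 3:00 = 03:09 on Sep 13.

03:09 on September 13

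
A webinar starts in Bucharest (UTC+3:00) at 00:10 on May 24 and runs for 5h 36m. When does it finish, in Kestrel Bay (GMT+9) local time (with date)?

11:46 on May 24

Kestrel Bay is 6:00 ahead of Bucharest.
After 5 hours and 36 minutes it is 05:46 in Bucharest.
Shift by the zone difference: 05:46 + 6:00 = 11:46 on May 24 in Kestrel Bay.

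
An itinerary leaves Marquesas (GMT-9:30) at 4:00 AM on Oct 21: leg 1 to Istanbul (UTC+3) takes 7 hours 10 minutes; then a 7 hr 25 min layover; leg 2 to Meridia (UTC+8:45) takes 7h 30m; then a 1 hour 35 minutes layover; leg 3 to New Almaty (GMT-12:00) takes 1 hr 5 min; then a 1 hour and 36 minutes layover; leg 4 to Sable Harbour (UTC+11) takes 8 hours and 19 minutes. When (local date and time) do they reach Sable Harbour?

11:10 AM on October 23

Convert departure to UTC: 4:00 AM + 9:30 = 1:30 PM UTC on Oct 21.
Add 7 hours 10 minutes leg 1 → 8:40 PM UTC.
Add 7 hours and 25 minutes layover in Istanbul → 4:05 AM UTC (Oct 22).
Add 7 hours and 30 minutes leg 2 → 11:35 AM UTC.
Add 1 hour and 35 minutes layover in Meridia → 1:10 PM UTC.
Add 1 hour and 5 minutes leg 3 → 2:15 PM UTC.
Add 1 hour 36 minutes layover in New Almaty → 3:51 PM UTC.
Add 8 hours 19 minutes leg 4 → 12:10 AM UTC (Oct 23).
Sable Harbour is UTC+11:00, so local arrival = 12:10 AM + 11:00 = 11:10 AM on Oct 23.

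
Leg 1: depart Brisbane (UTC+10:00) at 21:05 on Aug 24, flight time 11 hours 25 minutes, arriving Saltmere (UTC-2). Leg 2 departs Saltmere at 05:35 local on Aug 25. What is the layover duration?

Convert departure to UTC: 21:05 − 10:00 = 11:05 UTC on Aug 24.
Add 11 hours and 25 minutes flight time → 22:30 UTC.
Saltmere is UTC−2:00, so local arrival = 22:30 − 2:00 = 20:30 on Aug 24.
Layover = 05:35 − 20:30 (+1 day) = 9 hours 5 minutes.

9 hours 5 minutes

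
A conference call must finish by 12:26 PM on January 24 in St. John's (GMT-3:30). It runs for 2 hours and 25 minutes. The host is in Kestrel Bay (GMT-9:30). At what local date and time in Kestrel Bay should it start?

Target end time in UTC: 12:26 PM + 3:30 = 3:56 PM on Jan 24.
Subtract 2 hours 25 minutes → start 1:31 PM UTC on Jan 24.
Kestrel Bay is UTC−9:30: 1:31 PM − 9:30 = 4:01 AM on Jan 24.

4:01 AM on January 24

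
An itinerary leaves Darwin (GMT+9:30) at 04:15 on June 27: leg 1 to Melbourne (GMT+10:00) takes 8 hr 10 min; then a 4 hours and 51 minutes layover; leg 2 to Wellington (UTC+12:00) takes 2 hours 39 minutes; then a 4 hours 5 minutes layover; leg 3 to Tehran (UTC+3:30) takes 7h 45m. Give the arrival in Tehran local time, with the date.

Convert departure to UTC: 04:15 − 9:30 = 18:45 UTC on Jun 26.
Add 8 hours 10 minutes leg 1 → 02:55 UTC (Jun 27).
Add 4 hours 51 minutes layover in Melbourne → 07:46 UTC.
Add 2 hours and 39 minutes leg 2 → 10:25 UTC.
Add 4 hours 5 minutes layover in Wellington → 14:30 UTC.
Add 7 hours 45 minutes leg 3 → 22:15 UTC.
Tehran is UTC+3:30, so local arrival = 22:15 + 3:30 = 01:45 on Jun 28.

01:45 on June 28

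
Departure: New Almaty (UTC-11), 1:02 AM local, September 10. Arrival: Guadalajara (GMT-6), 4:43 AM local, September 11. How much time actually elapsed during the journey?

Departure in UTC: 1:02 AM + 11:00 = 12:02 PM on Sep 10.
Arrival in UTC: 4:43 AM + 6:00 = 10:43 AM on Sep 11.
Elapsed = 10:43 AM − 12:02 PM (+1 day) = 22 hours 41 minutes.

22 hours 41 minutes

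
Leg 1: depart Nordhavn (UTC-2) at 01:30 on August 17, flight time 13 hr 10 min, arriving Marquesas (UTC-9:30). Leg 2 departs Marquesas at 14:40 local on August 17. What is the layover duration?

7 hours 30 minutes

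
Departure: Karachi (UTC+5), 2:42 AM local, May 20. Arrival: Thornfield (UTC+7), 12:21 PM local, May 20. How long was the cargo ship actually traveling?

Thornfield is 2:00 ahead of Karachi.
Clock-face elapsed time (ignoring zones) is 9 hours 39 minutes.
Actual elapsed = 9 hours 39 minutes − 2:00 = 7 hours 39 minutes.

7 hours 39 minutes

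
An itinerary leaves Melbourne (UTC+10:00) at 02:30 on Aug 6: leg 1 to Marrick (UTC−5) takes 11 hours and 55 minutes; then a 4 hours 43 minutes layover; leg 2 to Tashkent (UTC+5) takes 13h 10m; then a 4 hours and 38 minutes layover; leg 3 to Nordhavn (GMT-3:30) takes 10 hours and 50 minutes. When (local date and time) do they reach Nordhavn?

10:16 on August 7

Convert departure to UTC: 02:30 − 10:00 = 16:30 UTC on Aug 5.
Add 11 hours 55 minutes leg 1 → 04:25 UTC (Aug 6).
Add 4 hours and 43 minutes layover in Marrick → 09:08 UTC.
Add 13 hours and 10 minutes leg 2 → 22:18 UTC.
Add 4 hours 38 minutes layover in Tashkent → 02:56 UTC (Aug 7).
Add 10 hours 50 minutes leg 3 → 13:46 UTC.
Nordhavn is UTC−3:30, so local arrival = 13:46 − 3:30 = 10:16 on Aug 7.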